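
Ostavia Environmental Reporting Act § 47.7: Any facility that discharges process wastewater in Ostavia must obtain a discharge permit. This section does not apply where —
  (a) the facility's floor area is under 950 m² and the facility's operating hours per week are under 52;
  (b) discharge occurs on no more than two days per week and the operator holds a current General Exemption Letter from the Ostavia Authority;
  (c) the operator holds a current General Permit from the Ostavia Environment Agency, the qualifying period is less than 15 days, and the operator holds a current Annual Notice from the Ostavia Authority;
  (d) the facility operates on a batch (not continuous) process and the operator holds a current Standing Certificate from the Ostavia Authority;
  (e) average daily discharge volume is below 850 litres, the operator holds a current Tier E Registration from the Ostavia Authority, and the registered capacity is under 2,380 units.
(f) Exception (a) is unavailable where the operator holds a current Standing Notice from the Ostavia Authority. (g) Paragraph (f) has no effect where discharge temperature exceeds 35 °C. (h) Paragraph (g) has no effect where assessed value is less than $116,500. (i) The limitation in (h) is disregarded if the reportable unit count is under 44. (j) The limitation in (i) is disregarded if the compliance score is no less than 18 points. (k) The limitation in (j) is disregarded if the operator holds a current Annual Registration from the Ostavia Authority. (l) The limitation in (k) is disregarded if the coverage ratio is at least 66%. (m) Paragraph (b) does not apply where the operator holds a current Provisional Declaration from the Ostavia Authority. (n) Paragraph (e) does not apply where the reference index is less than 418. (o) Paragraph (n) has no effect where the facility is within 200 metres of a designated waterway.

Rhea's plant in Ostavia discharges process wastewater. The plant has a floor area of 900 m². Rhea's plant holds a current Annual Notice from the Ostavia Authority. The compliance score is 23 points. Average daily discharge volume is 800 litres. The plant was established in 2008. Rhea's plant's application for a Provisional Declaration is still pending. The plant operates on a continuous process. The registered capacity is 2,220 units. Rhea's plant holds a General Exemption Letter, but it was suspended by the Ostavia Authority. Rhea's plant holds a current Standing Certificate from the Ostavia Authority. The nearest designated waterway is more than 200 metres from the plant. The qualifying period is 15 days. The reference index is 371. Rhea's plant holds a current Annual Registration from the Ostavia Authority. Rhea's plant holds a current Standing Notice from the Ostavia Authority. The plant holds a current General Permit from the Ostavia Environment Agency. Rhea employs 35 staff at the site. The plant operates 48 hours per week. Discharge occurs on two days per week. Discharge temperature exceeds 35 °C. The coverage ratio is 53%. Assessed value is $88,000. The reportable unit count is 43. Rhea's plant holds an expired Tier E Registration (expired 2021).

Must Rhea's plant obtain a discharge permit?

Exception (a)'s conditions are all satisfied: the facility's floor area is 900 m², under the 950 m² limit; the facility's operating hours per week are 48, under the 52 limit. Applying paragraphs (f)–(l): (f) would limit (a) — a current Standing Notice is held — but (g) sets (f) aside: (g) operates against (f): discharge temperature exceeds 35 °C. (h) would limit (g) — assessed value is $88,000, less than the $116,500 limit — but (i) sets (h) aside: (i) operates against (h): the reportable unit count is 43, under the 44 limit. (j) would limit (i) — the compliance score is 23 points, meeting the 18 points threshold — but (k) sets (j) aside: (k) operates against (j): a current Annual Registration is held. (l), which would lift (k), is not engaged — the coverage ratio is 53%, short of 66%. So (a) applies.
Exception (b) requires that the operator holds a current General Exemption Letter from the Ostavia Authority; but the General Exemption Letter is not current, so (b) is unavailable.
Exception (c) does not apply: the qualifying period is 15 days, not less than 15 days.
Exception (d) does not apply: the facility operates on a continuous process.
Exception (e) requires that the operator holds a current Tier E Registration from the Ostavia Authority; but no current Tier E Registration is held, so (e) is unavailable.

No — exception (a) applies; Rhea's plant is not required to obtain a discharge permit.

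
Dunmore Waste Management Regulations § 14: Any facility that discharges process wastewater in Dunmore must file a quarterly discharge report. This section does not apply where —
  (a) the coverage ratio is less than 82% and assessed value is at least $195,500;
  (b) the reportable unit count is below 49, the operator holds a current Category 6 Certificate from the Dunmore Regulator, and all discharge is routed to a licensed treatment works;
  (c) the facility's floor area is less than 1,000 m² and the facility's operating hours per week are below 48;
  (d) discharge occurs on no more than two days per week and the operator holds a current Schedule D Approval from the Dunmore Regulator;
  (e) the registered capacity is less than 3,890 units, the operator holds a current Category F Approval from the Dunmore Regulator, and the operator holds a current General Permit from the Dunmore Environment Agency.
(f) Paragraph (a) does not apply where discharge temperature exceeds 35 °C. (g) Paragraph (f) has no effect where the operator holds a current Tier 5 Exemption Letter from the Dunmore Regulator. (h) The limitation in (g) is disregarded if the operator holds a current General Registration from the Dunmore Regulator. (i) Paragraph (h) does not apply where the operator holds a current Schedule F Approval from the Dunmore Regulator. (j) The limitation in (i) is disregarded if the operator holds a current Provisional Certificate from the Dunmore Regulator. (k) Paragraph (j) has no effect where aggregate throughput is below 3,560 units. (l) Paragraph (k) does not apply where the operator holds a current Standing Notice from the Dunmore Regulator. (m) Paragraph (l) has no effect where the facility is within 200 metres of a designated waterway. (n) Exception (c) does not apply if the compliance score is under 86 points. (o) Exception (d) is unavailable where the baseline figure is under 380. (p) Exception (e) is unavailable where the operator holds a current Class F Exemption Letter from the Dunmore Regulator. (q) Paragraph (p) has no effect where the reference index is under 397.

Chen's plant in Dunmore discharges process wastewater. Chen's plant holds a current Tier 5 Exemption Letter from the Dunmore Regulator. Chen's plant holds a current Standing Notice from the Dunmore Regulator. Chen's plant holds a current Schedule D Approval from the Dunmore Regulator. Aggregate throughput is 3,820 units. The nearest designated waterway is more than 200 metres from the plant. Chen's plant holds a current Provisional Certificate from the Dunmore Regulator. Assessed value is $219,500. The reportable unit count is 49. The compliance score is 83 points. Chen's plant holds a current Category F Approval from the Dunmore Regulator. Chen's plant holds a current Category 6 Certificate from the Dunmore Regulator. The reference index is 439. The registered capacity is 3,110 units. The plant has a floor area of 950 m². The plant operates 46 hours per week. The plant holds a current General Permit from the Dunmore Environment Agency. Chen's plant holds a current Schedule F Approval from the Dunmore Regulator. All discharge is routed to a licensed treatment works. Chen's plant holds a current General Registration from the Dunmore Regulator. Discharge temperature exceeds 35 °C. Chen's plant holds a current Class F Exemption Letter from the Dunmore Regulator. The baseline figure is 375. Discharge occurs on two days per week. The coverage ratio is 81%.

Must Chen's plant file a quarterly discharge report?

Yes — Chen's plant must file a quarterly discharge report.

Exception (a)'s conditions are all satisfied: the coverage ratio is 81%, less than the 82% limit; assessed value is $219,500, meeting the $195,500 threshold. But: (f) operates against (a): discharge temperature exceeds 35 °C. (g) applies (a current Tier 5 Exemption Letter is held), but is itself disapplied by (h): (h) operates against (g): a current General Registration is held. (i) would limit (h) — a current Schedule F Approval is held — but (j) sets (i) aside: (j) operates against (i): a current Provisional Certificate is held. (k) is not engaged (aggregate throughput is 3,820 units, not below 3,560 units), so (j) stands. So (a) is unavailable.
Exception (b) fails — the reportable unit count is 49, not below 49.
Exception (c)'s conditions are all satisfied: the facility's floor area is 950 m², less than the 1,000 m² limit; the facility's operating hours per week are 46, below the 48 limit. But applying paragraph (n): (n) is triggered — the compliance score is 83 points, under the 86 points limit. So (c) is unavailable.
Exception (d) is satisfied on its face — discharge occurs on no more than two days per week; a current Schedule D Approval is held. However, paragraph (o) must be considered: (o) operates against (d): the baseline figure is 375, under the 380 limit. Exception (d) does not apply.
Exception (e): the registered capacity is 3,110 units, less than the 3,890 units limit; a current Category F Approval is held; a current General Permit is held — every condition holds. But applying paragraphs (p)–(q): (p) operates against (e): a current Class F Exemption Letter is held. (q), which would lift (p), is inapplicable — the reference index is 439, not under 397. So (e) is unavailable.
No exception displaces § 14.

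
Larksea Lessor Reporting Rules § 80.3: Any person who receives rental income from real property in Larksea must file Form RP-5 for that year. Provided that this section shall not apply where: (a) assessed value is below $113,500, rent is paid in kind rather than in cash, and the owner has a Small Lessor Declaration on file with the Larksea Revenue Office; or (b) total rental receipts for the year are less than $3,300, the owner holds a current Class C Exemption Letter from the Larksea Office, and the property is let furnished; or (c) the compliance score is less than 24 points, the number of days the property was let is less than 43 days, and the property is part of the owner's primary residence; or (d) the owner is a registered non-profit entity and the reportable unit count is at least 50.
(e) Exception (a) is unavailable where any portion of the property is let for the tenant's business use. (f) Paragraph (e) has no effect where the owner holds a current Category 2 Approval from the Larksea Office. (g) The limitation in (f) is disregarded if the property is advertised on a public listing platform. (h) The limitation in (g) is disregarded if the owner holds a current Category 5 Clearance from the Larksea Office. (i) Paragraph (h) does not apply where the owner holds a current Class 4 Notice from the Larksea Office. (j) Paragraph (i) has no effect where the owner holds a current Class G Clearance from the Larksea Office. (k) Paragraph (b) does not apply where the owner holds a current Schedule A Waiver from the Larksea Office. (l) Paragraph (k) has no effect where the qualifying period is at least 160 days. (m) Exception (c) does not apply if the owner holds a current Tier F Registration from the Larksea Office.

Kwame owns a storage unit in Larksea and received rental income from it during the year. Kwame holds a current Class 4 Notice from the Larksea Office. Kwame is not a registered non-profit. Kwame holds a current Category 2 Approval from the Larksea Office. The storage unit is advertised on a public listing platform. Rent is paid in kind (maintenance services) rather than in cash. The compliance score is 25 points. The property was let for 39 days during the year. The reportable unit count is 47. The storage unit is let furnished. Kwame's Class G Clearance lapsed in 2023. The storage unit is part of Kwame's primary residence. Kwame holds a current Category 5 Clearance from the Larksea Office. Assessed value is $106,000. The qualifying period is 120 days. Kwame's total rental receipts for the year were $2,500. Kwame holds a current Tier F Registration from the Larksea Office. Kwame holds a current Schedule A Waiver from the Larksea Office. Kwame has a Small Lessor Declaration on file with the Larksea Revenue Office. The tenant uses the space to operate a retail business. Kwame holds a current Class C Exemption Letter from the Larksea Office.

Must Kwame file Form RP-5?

Exception (a) is satisfied on its face — assessed value is $106,000, below the $113,500 limit; rent is paid in kind; a Small Lessor Declaration is on file. But applying paragraphs (e)–(j): (e) operates against (a): the space is let for business use. (f) would limit (e) — a current Category 2 Approval is held — but (g) sets (f) aside: (g) operates against (f): the property is publicly advertised. (h) would limit (g) — a current Category 5 Clearance is held — but (i) sets (h) aside: (i) applies — a current Class 4 Notice is held. (j) does not operate here (there is no Class G Clearance in force), so (i) stands. So (a) is unavailable.
Exception (b): total rental receipts for the year are $2,500, less than the $3,300 limit; a current Class C Exemption Letter is held; the property is let furnished — every condition holds. However, paragraphs (k)–(l) must be considered: (k) applies — a current Schedule A Waiver is held. (l) is inapplicable (the qualifying period is 120 days, short of 160 days), so (k) stands. So (b) is unavailable.
Exception (c) requires that the compliance score is less than 24 points; but the compliance score is 25 points, not less than 24 points, so (c) is unavailable.
Exception (d) fails — Kwame is not a registered non-profit.
No exception displaces § 80.3.

Yes — Kwame must file Form RP-5.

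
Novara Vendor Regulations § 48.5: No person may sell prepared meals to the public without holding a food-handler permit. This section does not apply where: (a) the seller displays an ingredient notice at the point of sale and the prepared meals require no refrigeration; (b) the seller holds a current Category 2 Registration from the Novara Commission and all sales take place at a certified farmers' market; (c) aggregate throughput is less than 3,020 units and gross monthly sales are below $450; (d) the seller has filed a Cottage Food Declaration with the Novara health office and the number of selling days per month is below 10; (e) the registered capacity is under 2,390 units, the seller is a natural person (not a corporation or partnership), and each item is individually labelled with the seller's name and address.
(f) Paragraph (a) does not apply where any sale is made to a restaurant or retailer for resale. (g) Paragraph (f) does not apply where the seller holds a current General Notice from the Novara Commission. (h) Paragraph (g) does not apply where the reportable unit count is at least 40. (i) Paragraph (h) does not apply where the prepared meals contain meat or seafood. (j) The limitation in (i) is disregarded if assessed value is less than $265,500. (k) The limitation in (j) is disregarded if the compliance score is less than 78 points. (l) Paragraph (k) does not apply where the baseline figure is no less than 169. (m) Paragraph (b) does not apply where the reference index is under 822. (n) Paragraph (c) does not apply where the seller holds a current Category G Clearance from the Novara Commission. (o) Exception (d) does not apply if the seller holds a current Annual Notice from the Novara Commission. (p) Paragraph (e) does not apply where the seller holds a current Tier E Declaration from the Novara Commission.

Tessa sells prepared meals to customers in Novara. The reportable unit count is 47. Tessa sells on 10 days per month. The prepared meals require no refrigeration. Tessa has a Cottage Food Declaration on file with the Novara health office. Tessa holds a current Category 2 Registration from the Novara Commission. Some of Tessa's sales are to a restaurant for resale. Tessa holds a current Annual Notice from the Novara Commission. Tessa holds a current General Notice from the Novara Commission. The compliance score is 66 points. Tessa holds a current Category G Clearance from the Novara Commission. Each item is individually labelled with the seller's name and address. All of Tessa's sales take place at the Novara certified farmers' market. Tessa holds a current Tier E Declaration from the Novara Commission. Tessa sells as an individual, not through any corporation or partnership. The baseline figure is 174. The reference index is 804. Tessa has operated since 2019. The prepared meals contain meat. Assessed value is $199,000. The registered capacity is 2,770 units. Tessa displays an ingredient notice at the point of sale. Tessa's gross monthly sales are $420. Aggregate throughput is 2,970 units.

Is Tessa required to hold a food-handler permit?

Yes — Tessa must hold a food-handler permit.

Exception (a): an ingredient notice is displayed; the prepared meals are shelf-stable — every condition holds. But: (f) operates against (a): some sales are to a restaurant for resale. (g) is engaged (a current General Notice is held), but is itself disapplied by (h): (h) is engaged — the reportable unit count is 47, meeting the 40 threshold. (i) would limit (h) — the prepared meals contain meat — but (j) sets (i) aside: (j) applies — assessed value is $199,000, less than the $265,500 limit. (k) is triggered (the compliance score is 66 points, less than the 78 points limit), but is overridden by (l): (l) is triggered — the baseline figure is 174, meeting the 169 threshold. (a) is therefore removed.
Exception (b)'s conditions are all satisfied: a current Category 2 Registration is held; all sales are at a certified farmers' market. But: (m) applies — the reference index is 804, under the 822 limit. Exception (b) does not apply.
Exception (c)'s conditions are all satisfied: aggregate throughput is 2,970 units, less than the 3,020 units limit; gross monthly sales are $420, below the $450 limit. However, paragraph (n) must be considered: (n) is engaged — a current Category G Clearance is held. Exception (c) does not apply.
Exception (d) fails — the number of selling days per month is 10, not below 10.
Exception (e) requires that the registered capacity is under 2,390 units; but the registered capacity is 2,770 units, not under 2,390 units, so (e) is unavailable.
No exception is made out. Tessa falls within the general rule.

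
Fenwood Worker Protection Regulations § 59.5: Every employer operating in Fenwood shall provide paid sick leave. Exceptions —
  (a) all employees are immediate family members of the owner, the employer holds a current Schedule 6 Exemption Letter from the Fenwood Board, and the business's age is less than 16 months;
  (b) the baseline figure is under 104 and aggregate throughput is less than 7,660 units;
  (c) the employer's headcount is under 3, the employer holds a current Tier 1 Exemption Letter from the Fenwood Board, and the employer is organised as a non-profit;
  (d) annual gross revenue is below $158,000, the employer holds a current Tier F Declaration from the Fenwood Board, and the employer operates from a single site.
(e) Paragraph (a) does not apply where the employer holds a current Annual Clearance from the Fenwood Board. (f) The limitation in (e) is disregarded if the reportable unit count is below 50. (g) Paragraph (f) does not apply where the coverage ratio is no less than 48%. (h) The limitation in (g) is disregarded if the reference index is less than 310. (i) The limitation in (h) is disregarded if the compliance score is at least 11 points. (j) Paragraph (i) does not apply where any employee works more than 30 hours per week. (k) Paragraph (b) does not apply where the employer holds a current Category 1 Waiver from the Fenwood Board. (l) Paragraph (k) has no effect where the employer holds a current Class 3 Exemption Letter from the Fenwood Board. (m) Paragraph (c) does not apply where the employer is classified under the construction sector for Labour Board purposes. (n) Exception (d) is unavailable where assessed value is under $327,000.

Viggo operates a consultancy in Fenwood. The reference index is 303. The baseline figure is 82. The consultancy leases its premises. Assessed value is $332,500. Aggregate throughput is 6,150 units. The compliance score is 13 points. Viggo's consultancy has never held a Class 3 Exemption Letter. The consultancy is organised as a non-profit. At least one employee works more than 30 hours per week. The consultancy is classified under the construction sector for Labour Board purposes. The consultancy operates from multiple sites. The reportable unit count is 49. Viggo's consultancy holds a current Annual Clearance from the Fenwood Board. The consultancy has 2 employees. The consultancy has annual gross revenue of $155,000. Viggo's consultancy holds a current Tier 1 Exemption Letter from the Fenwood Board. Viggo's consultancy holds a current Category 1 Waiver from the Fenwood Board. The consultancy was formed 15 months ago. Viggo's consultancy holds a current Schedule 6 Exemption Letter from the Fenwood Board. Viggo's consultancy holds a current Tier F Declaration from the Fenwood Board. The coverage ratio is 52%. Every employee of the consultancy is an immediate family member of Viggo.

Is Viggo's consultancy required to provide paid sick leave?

No — exception (a) applies; Viggo's consultancy is not required to provide paid sick leave.

All of (a)'s requirements are met (every employee is an immediate family member; a current Schedule 6 Exemption Letter is held; the business's age is 15 months, less than the 16 months limit). Applying paragraphs (e)–(j): (e) would limit (a) — a current Annual Clearance is held — but (f) sets (e) aside: (f) operates against (e): the reportable unit count is 49, below the 50 limit. (g) is triggered (the coverage ratio is 52%, meeting the 48% threshold), but is overridden by (h): (h) operates — the reference index is 303, less than the 310 limit. (i) operates (the compliance score is 13 points, meeting the 11 points threshold), but is itself disapplied by (j): (j) is engaged — at least one employee exceeds 30 hours/week. (a) remains available.
All of (b)'s requirements are met (the baseline figure is 82, under the 104 limit; aggregate throughput is 6,150 units, less than the 7,660 units limit). Turning to paragraphs (k)–(l): (k) operates against (b): a current Category 1 Waiver is held. (l), which would lift (k), is not engaged — no current Class 3 Exemption Letter is held. Exception (b) does not apply.
All of (c)'s requirements are met (the employer's headcount is 2, under the 3 limit; a current Tier 1 Exemption Letter is held; the employer is a non-profit). But applying paragraph (m): (m) operates against (c): the consultancy is classified under the construction sector. (c) is therefore removed.
Exception (d) does not apply: the employer operates from multiple sites.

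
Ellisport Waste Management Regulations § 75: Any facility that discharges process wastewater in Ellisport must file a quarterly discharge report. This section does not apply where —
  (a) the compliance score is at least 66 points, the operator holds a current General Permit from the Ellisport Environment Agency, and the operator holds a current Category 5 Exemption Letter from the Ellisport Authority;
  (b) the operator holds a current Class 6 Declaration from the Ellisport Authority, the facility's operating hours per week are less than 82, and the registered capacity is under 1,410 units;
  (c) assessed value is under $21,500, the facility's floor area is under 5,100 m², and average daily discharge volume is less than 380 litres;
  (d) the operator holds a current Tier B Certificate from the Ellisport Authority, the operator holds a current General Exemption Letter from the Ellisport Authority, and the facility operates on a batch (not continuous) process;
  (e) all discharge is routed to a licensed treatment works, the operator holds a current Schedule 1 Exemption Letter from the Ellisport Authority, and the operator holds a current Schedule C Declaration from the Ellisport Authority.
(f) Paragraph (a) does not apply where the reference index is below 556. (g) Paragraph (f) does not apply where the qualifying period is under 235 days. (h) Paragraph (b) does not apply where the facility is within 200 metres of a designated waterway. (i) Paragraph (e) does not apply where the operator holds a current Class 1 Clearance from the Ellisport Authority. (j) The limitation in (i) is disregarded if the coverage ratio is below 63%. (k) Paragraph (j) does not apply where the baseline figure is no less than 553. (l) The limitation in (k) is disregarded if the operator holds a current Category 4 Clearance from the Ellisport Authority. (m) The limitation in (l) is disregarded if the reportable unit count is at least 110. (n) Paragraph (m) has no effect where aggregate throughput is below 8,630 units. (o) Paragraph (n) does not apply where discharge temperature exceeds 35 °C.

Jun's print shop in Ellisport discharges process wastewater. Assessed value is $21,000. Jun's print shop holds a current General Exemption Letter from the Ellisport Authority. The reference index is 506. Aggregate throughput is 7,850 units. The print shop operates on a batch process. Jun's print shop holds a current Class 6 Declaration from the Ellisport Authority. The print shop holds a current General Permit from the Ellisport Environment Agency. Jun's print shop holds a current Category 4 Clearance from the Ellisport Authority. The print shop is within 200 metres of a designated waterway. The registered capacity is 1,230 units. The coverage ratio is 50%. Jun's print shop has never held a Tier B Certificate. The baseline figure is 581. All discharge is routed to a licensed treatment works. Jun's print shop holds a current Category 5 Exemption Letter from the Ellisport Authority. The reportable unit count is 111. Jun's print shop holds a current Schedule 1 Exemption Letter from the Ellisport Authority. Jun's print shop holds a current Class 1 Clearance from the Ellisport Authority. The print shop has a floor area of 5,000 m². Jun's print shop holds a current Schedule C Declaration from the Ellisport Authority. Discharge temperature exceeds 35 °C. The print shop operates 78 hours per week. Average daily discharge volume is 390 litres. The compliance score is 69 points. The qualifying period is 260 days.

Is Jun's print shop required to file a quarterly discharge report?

Yes — Jun's print shop must file a quarterly discharge report.

All of (a)'s requirements are met (the compliance score is 69 points, meeting the 66 points threshold; a current General Permit is held; a current Category 5 Exemption Letter is held). But applying paragraphs (f)–(g): (f) operates against (a): the reference index is 506, below the 556 limit. (g) is inapplicable (the qualifying period is 260 days, not under 235 days), so (f) stands. So (a) is unavailable.
All of (b)'s requirements are met (a current Class 6 Declaration is held; the facility's operating hours per week are 78, less than the 82 limit; the registered capacity is 1,230 units, under the 1,410 units limit). But: (h) applies — the print shop is within 200 m of a designated waterway. So (b) is unavailable.
Exception (c) requires that average daily discharge volume is less than 380 litres; but average daily discharge volume is 390 litres, not less than 380 litres, so (c) is unavailable.
Exception (d) fails — the Tier B Certificate is not current.
Exception (e): discharge is routed to a licensed treatment works; a current Schedule 1 Exemption Letter is held; a current Schedule C Declaration is held — every condition holds. But: (i) applies — a current Class 1 Clearance is held. (j) is triggered (the coverage ratio is 50%, below the 63% limit), but is overridden by (k): (k) operates against (j): the baseline figure is 581, meeting the 553 threshold. (l) would limit (k) — a current Category 4 Clearance is held — but (m) sets (l) aside: (m) operates against (l): the reportable unit count is 111, meeting the 110 threshold. (n) operates (aggregate throughput is 7,850 units, below the 8,630 units limit), but yields to (o): (o) applies — discharge temperature exceeds 35 °C. Exception (e) does not apply.
No exception displaces § 75.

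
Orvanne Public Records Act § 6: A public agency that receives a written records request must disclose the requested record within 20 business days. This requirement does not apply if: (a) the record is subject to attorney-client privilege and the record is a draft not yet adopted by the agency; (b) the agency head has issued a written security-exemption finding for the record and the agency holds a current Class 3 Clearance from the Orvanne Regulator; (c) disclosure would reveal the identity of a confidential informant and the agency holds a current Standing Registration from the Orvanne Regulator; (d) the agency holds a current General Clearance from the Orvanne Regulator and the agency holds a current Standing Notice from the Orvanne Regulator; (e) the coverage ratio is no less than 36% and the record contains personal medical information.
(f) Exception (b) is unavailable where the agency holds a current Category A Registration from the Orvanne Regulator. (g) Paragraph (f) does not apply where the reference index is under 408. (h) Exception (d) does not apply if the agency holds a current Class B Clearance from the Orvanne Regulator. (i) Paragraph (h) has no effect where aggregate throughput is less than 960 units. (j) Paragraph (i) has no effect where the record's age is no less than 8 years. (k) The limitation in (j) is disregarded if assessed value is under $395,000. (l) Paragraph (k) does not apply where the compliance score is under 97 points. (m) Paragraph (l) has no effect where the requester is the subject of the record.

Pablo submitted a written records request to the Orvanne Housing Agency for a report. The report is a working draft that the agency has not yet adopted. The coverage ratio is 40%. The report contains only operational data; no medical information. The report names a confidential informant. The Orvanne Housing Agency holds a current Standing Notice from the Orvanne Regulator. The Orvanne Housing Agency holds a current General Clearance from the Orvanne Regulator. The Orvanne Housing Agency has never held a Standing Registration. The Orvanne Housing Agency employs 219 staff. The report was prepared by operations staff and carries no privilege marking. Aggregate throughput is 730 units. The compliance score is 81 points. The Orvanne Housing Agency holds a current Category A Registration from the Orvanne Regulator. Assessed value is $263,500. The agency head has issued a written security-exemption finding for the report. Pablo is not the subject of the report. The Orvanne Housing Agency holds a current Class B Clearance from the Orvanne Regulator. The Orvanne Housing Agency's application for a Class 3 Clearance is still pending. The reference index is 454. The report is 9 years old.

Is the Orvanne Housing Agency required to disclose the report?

Exception (a) fails — the report carries no privilege marking.
Exception (b) requires that the agency holds a current Class 3 Clearance from the Orvanne Regulator; but no current Class 3 Clearance is held, so (b) is unavailable.
Exception (c) fails — there is no Standing Registration in force.
All of (d)'s requirements are met (a current General Clearance is held; a current Standing Notice is held). But: (h) operates against (d): a current Class B Clearance is held. (i) would limit (h) — aggregate throughput is 730 units, less than the 960 units limit — but (j) sets (i) aside: (j) operates — the record's age is 9 years, meeting the 8 years threshold. (k) would limit (j) — assessed value is $263,500, under the $395,000 limit — but (l) sets (k) aside: (l) is engaged — the compliance score is 81 points, under the 97 points limit. (m), which would lift (l), is not engaged — Pablo is not the subject of the report. (d) is therefore removed.
Exception (e) does not apply: the report contains only operational data.
No exception displaces § 6.

Yes — the Orvanne Housing Agency must disclose the report.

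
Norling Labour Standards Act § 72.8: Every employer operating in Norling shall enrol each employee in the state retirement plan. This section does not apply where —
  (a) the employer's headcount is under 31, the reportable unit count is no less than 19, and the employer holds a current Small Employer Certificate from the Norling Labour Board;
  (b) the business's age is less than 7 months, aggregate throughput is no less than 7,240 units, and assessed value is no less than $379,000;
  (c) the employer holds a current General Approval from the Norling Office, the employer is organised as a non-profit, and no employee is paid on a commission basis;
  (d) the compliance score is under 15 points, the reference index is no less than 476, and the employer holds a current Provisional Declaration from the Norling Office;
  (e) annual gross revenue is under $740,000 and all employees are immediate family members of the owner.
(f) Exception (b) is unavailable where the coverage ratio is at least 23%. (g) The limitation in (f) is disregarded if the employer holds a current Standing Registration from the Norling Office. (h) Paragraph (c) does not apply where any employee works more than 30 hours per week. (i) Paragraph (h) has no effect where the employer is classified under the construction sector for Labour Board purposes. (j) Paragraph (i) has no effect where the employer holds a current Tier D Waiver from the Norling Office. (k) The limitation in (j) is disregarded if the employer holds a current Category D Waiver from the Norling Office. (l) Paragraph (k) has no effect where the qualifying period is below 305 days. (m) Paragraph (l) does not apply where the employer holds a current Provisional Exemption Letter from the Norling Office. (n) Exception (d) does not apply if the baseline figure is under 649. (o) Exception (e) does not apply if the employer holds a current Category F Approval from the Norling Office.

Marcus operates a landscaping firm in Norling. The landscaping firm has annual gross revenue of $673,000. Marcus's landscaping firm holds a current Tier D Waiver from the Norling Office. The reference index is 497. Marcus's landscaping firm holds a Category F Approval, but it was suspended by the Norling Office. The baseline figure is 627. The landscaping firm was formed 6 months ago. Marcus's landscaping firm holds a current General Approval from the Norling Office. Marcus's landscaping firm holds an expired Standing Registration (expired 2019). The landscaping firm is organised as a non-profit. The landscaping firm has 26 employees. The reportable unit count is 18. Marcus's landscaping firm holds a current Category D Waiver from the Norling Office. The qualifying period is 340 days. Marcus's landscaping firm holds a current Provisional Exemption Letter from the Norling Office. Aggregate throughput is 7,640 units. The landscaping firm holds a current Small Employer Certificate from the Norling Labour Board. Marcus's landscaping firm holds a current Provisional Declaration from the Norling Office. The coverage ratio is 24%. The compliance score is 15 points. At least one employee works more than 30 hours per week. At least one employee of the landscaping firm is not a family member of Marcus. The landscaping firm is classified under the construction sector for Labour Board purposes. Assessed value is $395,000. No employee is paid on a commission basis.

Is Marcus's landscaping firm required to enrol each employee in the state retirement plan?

Exception (a) requires that the reportable unit count is no less than 19; but the reportable unit count is 18, short of 19, so (a) is unavailable.
Exception (b) is satisfied on its face — the business's age is 6 months, less than the 7 months limit; aggregate throughput is 7,640 units, meeting the 7,240 units threshold; assessed value is $395,000, meeting the $379,000 threshold. But applying paragraphs (f)–(g): (f) operates — the coverage ratio is 24%, meeting the 23% threshold. (g) is inapplicable (the Standing Registration is not current), so (f) stands. (b) is therefore removed.
All of (c)'s requirements are met (a current General Approval is held; the employer is a non-profit; no employee is paid on commission). Considering the limiting provisions: (h) would limit (c) — at least one employee exceeds 30 hours/week — but (i) sets (h) aside: (i) operates against (h): the landscaping firm is classified under the construction sector. (j) operates (a current Tier D Waiver is held), but is set aside by (k): (k) is engaged — a current Category D Waiver is held. (l) does not operate here (the qualifying period is 340 days, not below 305 days), so (k) stands. Exception (c) stands.
Exception (d) fails — the compliance score is 15 points, not under 15 points.
Exception (e) does not apply: at least one employee is not a family member.

No — exception (c) applies; Marcus's landscaping firm is not required to enrol each employee in the state retirement plan.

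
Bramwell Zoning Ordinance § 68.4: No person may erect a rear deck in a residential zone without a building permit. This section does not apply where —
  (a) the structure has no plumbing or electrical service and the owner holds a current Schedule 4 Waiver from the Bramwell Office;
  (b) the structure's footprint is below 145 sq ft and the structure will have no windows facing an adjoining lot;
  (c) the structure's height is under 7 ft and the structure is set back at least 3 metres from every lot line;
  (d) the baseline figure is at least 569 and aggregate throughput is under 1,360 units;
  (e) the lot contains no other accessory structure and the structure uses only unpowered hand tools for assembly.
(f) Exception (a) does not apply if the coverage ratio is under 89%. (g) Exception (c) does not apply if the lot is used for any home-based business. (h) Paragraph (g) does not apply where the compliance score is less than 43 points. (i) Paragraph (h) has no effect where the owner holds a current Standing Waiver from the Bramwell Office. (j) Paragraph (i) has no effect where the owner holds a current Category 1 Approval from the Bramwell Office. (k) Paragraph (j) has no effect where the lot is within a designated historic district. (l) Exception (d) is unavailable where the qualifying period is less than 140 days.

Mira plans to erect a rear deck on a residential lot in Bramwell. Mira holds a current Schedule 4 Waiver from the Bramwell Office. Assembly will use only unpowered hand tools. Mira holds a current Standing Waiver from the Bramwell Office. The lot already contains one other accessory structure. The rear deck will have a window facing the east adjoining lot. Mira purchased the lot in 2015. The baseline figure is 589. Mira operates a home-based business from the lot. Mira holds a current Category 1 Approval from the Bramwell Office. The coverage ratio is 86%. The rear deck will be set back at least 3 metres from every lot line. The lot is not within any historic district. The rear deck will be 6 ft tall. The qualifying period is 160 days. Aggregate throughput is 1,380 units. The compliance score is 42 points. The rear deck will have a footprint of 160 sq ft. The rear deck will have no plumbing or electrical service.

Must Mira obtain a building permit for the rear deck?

No — exception (c) applies; Mira does not need a building permit.

Exception (a) is satisfied on its face — there is no plumbing or electrical service; a current Schedule 4 Waiver is held. But: (f) is engaged — the coverage ratio is 86%, under the 89% limit. Exception (a) does not apply.
Exception (b) fails — the structure's footprint is 160 sq ft, not below 145 sq ft.
Exception (c) is satisfied on its face — the structure's height is 6 ft, under the 7 ft limit; the setback is at least 3 m on every side. Considering the limiting provisions: (g) would limit (c) — a home-based business operates on the lot — but (h) sets (g) aside: (h) operates against (g): the compliance score is 42 points, less than the 43 points limit. (i) is triggered (a current Standing Waiver is held), but is displaced by (j): (j) operates against (i): a current Category 1 Approval is held. (k) is not engaged (the lot is not in a historic district), so (j) stands. So (c) applies.
Exception (d) requires that aggregate throughput is under 1,360 units; but aggregate throughput is 1,380 units, not under 1,360 units, so (d) is unavailable.
Exception (e) does not apply: the lot already has another accessory structure.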